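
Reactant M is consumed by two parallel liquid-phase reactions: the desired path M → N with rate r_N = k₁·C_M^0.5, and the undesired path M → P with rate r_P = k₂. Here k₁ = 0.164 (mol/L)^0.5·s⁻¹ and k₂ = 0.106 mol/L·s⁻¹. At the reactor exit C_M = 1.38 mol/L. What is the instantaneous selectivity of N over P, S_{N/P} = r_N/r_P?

S_{N/P} = r_N/r_P = (k₁·C_M^0.5)/(k₂) = (k₁/k₂)·C_M^0.5.
= (0.164×1.380^0.5) / (0.106) = 0.1927/0.1060 = 1.82.

1.82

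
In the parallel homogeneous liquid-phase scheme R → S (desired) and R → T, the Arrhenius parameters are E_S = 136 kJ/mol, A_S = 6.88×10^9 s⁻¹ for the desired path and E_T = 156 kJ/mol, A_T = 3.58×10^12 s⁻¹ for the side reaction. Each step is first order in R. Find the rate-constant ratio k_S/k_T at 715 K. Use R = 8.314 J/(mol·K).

0.0556

With equal orders, S_{S/T} = k_S/k_T = (A_S/A_T)·exp[(E_T−E_S)/(RT)].
(E_T−E_S)/(RT) = (156−136)×10³/(8.314×715) = 20000/5945 = 3.364.
k_S/k_T = (6.88×10^9/3.58×10^12)·exp(3.364) = 0.001922 × 28.92 = 0.0556.
Since E_S < E_T, lowering the temperature improves selectivity toward S.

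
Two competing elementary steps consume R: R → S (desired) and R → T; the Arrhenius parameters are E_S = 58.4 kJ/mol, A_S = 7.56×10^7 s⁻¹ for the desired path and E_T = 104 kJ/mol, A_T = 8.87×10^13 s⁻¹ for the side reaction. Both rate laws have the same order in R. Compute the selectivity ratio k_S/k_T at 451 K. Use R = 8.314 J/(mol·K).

With equal orders, S_{S/T} = k_S/k_T = (A_S/A_T)·exp[(E_T−E_S)/(RT)].
(E_T−E_S)/(RT) = (104−58.4)×10³/(8.314×451) = 45600/3750 = 12.16.
k_S/k_T = (7.56×10^7/8.87×10^13)·exp(12.16) = 8.523×10^-7 × 1.912×10^5 = 0.163.

0.163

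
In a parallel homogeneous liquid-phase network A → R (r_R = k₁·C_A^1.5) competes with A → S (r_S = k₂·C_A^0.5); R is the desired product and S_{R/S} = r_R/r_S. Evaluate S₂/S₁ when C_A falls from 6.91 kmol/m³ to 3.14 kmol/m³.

S_{R/S} = (k₁/k₂)·C_A, so S₂/S₁ = (C_{A,2}/C_{A,1}).
= 3.14/6.91 = 0.454.

0.454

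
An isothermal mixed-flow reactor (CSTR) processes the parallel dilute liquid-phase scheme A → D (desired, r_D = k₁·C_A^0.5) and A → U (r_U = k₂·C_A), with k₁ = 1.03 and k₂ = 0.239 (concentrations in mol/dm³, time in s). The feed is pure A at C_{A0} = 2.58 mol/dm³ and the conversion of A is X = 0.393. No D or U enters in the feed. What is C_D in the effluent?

0.786 mol/dm³

Exit C_A = C_{A0}(1−X) = 2.58×0.607 = 1.566 mol/dm³.
In a CSTR the entire volume is at exit conditions, so r_D = 1.03×1.566^0.5 = 1.289 and r_U = 0.239×1.566 = 0.3743.
Fraction of consumed A going to D: r_D/(r_D+r_U) = 0.7750.
C_D = 0.7750·C_{A0}·X = 0.7750×2.58×0.393 = 0.786 mol/dm³.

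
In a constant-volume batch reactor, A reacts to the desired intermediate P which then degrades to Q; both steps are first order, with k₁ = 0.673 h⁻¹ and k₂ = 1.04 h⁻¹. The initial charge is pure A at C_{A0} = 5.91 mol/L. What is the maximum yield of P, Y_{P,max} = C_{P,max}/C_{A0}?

0.291

At the optimum, C_{P,max}/C_{A0} = (k₁/k₂)^[k₂/(k₂−k₁)].
= (0.673/1.04)^(1.04/(1.04−0.673)) = (0.6471)^(2.834) = 0.2913.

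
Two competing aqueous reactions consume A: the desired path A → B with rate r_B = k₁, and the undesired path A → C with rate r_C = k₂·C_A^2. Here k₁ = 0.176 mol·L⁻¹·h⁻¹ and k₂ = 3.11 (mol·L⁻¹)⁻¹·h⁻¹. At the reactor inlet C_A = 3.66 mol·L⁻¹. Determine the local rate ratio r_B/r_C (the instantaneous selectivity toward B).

0.00422

S_{B/C} = r_B/r_C = (k₁)/(k₂·C_A^2) = (k₁/k₂)·C_A^-2.
= (0.176) / (3.11×3.660^2) = 0.1760/41.66 = 0.00422.
The undesired path is higher order in A, so low C_A (CSTR or dilute feed) favours B.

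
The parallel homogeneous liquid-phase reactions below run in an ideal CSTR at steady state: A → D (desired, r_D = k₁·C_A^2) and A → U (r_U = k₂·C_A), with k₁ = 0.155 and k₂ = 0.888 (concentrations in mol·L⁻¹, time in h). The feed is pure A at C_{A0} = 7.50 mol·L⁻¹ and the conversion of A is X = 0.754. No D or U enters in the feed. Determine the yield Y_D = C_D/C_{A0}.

Exit C_A = C_{A0}(1−X) = 7.50×0.246 = 1.845 mol·L⁻¹.
Rates in a CSTR are evaluated at the outlet concentration: r_D = 0.155×1.845^2 = 0.5276, r_U = 0.888×1.845 = 1.638.
Fraction of consumed A going to D: r_D/(r_D+r_U) = 0.2436.
C_D = 0.2436·C_{A0}·X = 0.2436×7.50×0.754 = 1.38 mol·L⁻¹; Y_D = C_D/C_{A0} = 0.184.

0.184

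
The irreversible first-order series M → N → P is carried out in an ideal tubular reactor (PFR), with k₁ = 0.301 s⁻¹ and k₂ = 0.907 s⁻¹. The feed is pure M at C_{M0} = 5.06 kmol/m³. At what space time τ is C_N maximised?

1.82 s

Setting dC_N/dτ = 0 gives τ_opt = ln(k₂/k₁)/(k₂−k₁).
= ln(0.907/0.301)/(0.907−0.301) = ln(3.013)/0.6060 = 1.103/0.6060 = 1.82 s.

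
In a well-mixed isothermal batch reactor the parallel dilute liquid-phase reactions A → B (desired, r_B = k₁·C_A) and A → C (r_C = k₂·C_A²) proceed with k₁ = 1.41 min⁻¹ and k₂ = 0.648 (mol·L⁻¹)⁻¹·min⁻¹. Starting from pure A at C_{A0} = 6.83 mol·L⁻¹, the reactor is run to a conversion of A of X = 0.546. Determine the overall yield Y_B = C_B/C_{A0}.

0.170

C_A = C_{A0}(1−X) = 3.101 mol·L⁻¹.
Along a PFR/batch, dC_B/dC_A = −r_B/(r_B+r_C) = −k₁/(k₁+k₂·C_A).
Integrating from C_{A0} to C_A: C_B = (1.41/0.648)·ln[(1.41+0.648·6.83)/(1.41+0.648·3.10)] = 2.176·ln(5.836/3.419) = 1.163 mol·L⁻¹.
Y_B = C_B/C_{A0} = 1.163/6.83 = 0.170.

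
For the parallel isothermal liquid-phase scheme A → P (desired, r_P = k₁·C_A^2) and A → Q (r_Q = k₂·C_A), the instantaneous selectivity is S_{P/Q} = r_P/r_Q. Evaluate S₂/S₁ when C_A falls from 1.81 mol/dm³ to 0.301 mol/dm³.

0.166

S_{P/Q} = (k₁/k₂)·C_A, so S₂/S₁ = (C_{A,2}/C_{A,1}).
= 0.301/1.81 = 0.166.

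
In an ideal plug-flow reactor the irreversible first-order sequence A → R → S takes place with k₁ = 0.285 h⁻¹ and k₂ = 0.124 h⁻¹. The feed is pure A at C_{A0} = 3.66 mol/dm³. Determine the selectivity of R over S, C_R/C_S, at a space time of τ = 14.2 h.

0.385

Solving the coupled first-order balances gives C_R(τ) = [k₁/(k₂−k₁)]·C_{A0}·(e^(−k₁τ) − e^(−k₂τ)).
e^(−k₁τ) = e^(−0.285×14.2) = e^(−4.047) = 0.01747; e^(−k₂τ) = e^(−1.761) = 0.1719.
C_R = 0.285×3.66/(0.124−0.285) × (0.01747−0.1719) = (-6.479)×(-0.1544) = 1.001 mol/dm³.
C_A = C_{A0}e^(−k₁τ) = 0.06396 mol/dm³, so C_S = C_{A0}−C_A−C_R = 2.595 mol/dm³; C_R/C_S = 0.385.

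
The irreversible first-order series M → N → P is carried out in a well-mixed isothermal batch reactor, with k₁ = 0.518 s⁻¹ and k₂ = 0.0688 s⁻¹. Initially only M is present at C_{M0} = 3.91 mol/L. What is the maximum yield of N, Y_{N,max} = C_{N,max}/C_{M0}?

At the optimum, C_{N,max}/C_{M0} = (k₁/k₂)^[k₂/(k₂−k₁)].
= (0.518/0.0688)^(0.0688/(0.0688−0.518)) = (7.529)^(-0.1532) = 0.7340.

0.734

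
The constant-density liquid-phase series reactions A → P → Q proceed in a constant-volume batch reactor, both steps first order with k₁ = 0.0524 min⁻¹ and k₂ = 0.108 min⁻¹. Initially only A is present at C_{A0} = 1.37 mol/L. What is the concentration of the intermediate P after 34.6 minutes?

Solving the coupled first-order balances gives C_P(t) = [k₁/(k₂−k₁)]·C_{A0}·(e^(−k₁t) − e^(−k₂t)).
e^(−k₁t) = e^(−0.0524×34.6) = e^(−1.813) = 0.1632; e^(−k₂t) = e^(−3.737) = 0.02383.
C_P = 0.0524×1.37/(0.108−0.0524) × (0.1632−0.02383) = 1.291×0.1393 = 0.1799 mol/L.

0.180 mol/L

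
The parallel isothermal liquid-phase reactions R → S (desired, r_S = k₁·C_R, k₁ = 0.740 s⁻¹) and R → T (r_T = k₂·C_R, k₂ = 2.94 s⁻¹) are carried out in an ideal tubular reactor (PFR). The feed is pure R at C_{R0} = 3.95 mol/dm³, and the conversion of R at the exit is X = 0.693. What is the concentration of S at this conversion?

C_R = C_{R0}(1−X) = 1.213 mol/dm³.
Both paths are first order in R, so the instantaneous fraction to S is constant: dC_S/d(−C_R) = k₁/(k₁+k₂) = 0.2011.
C_S = 0.2011·(C_{R0}−C_R) = 0.2011×2.737 = 0.550 mol/dm³.

0.550 mol/dm³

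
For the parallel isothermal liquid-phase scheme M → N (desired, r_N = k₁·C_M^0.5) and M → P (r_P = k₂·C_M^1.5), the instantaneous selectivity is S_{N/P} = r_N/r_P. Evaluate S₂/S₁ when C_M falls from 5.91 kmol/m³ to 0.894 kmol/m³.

6.61

S_{N/P} = (k₁/k₂)·C_M⁻¹, so S₂/S₁ = (C_{M,2}/C_{M,1})⁻¹.
= 5.91/0.894 = 6.61.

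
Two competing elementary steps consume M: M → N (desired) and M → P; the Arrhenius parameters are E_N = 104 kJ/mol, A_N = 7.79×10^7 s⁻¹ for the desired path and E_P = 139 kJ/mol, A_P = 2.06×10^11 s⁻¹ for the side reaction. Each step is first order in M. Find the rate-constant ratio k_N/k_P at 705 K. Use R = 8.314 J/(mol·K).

With equal orders, S_{N/P} = k_N/k_P = (A_N/A_P)·exp[(E_P−E_N)/(RT)].
(E_P−E_N)/(RT) = (139−104)×10³/(8.314×705) = 35000/5861 = 5.971.
k_N/k_P = (7.79×10^7/2.06×10^11)·exp(5.971) = 3.782×10^-4 × 392.0 = 0.148.
Since E_N < E_P, lowering the temperature improves selectivity toward N.

0.148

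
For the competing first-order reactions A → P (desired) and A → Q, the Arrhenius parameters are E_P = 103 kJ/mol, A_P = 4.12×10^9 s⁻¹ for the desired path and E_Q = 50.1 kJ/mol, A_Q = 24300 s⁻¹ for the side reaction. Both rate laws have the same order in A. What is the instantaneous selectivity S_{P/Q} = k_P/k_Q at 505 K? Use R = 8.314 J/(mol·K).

0.572

With equal orders, S_{P/Q} = k_P/k_Q = (A_P/A_Q)·exp[(E_Q−E_P)/(RT)].
(E_Q−E_P)/(RT) = (50.1−103)×10³/(8.314×505) = -52900/4199 = -12.60.
k_P/k_Q = (4.12×10^9/24300)·exp(-12.60) = 1.695×10^5 × 3.374×10^-6 = 0.572.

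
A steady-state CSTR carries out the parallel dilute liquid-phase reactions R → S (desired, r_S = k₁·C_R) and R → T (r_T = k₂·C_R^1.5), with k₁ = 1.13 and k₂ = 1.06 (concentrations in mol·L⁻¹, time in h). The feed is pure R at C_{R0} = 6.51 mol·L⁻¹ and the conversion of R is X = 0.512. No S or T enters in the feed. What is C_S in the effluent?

1.25 mol·L⁻¹

Exit C_R = C_{R0}(1−X) = 6.51×0.488 = 3.177 mol·L⁻¹.
In a CSTR the entire volume is at exit conditions, so r_S = 1.13×3.177 = 3.590 and r_T = 1.06×3.177^1.5 = 6.002.
Fraction of consumed R going to S: r_S/(r_S+r_T) = 0.3743.
C_S = 0.3743·C_{R0}·X = 0.3743×6.51×0.512 = 1.25 mol·L⁻¹.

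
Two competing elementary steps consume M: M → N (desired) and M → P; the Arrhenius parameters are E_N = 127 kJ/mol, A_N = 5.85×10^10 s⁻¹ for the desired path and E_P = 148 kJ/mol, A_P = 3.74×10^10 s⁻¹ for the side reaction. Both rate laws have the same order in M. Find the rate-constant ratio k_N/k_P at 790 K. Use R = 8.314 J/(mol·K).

Since both paths have the same order in M, the concentration cancels and S_{N/P} = k_N/k_P = (A_N/A_P)·exp[(E_P−E_N)/(RT)].
(E_P−E_N)/(RT) = (148−127)×10³/(8.314×790) = 21000/6568 = 3.197.
k_N/k_P = (5.85×10^10/3.74×10^10)·exp(3.197) = 1.564 × 24.47 = 38.3.

38.3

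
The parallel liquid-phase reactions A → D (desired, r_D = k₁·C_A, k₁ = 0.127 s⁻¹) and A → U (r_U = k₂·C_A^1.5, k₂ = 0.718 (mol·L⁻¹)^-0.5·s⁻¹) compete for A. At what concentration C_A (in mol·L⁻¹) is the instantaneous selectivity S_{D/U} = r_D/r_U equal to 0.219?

0.652 mol·L⁻¹

S_{D/U} = (k₁/k₂)·C_A^-0.5 ⇒ C_A = (S·k₂/k₁)^(-2).
= (0.219×0.718/0.127)^(-2) = (1.238)^(-2) = 0.652 mol·L⁻¹.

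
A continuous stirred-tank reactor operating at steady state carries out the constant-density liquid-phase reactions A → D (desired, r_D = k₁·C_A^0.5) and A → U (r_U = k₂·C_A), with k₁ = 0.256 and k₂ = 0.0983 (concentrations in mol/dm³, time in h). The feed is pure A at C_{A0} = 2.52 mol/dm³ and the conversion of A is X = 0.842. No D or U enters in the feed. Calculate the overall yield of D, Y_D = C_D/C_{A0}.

Exit C_A = C_{A0}(1−X) = 2.52×0.158 = 0.3982 mol/dm³.
In a CSTR the entire volume is at exit conditions, so r_D = 0.256×0.3982^0.5 = 0.1615 and r_U = 0.0983×0.3982 = 0.03914.
Fraction of consumed A going to D: r_D/(r_D+r_U) = 0.8050.
C_D = 0.8050·C_{A0}·X = 0.8050×2.52×0.842 = 1.71 mol/dm³; Y_D = C_D/C_{A0} = 0.678.

0.678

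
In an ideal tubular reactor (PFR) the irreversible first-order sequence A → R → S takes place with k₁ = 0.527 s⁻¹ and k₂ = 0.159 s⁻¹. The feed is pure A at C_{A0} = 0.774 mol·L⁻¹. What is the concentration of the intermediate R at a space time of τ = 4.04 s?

The intermediate concentration in a first-order A→B→C sequence is C_R = k₁C_{A0}(e^(−k₁τ) − e^(−k₂τ))/(k₂−k₁).
e^(−k₁τ) = e^(−0.527×4.04) = e^(−2.129) = 0.1189; e^(−k₂τ) = e^(−0.6424) = 0.5260.
C_R = 0.527×0.774/(0.159−0.527) × (0.1189−0.5260) = (-1.108)×(-0.4071) = 0.4512 mol·L⁻¹.

0.451 mol·L⁻¹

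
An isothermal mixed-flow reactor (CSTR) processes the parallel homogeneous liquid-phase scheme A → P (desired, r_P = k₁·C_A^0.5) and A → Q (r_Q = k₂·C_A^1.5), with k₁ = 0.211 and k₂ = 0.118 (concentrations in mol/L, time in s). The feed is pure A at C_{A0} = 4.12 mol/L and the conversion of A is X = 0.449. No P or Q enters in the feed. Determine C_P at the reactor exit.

0.815 mol/L

Exit C_A = C_{A0}(1−X) = 4.12×0.551 = 2.270 mol/L.
A CSTR operates uniformly at the exit composition, giving r_P = 0.3179 and r_Q = 0.4036 (each k·C_A^n at C_A = 2.270).
Fraction of consumed A going to P: r_P/(r_P+r_Q) = 0.4406.
C_P = 0.4406·C_{A0}·X = 0.4406×4.12×0.449 = 0.815 mol/L.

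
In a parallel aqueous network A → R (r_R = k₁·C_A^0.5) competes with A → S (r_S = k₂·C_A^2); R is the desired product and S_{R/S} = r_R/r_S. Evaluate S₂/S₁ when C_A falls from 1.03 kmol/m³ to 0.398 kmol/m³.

S_{R/S} = (k₁/k₂)·C_A^-1.5, so S₂/S₁ = (C_{A,2}/C_{A,1})^-1.5.
= (0.398/1.03)^(-1.5) = (0.3864)^(-1.5) = 4.16.
Selectivity toward R rises as C_A falls — low-concentration operation is favoured.

4.16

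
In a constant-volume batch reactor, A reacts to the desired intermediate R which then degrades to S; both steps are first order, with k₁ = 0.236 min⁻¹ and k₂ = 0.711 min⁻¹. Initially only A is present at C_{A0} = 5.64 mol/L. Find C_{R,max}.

1.08 mol/L

Evaluating C_R at t_opt = ln(k₂/k₁)/(k₂−k₁) gives C_{R,max}/C_{A0} = (k₁/k₂)^[k₂/(k₂−k₁)].
= (0.236/0.711)^(0.711/(0.711−0.236)) = (0.3319)^(1.497) = 0.1919.
C_{R,max} = 0.1919×5.64 = 1.08 mol/L.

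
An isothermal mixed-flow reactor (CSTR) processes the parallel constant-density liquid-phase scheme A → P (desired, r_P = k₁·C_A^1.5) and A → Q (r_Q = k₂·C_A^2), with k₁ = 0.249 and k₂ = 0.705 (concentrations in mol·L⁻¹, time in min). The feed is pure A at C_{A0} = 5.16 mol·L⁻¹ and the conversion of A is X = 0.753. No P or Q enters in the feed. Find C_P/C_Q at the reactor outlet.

0.313

Exit C_A = C_{A0}(1−X) = 5.16×0.247 = 1.275 mol·L⁻¹.
A CSTR operates uniformly at the exit composition, giving r_P = 0.3583 and r_Q = 1.145 (each k·C_A^n at C_A = 1.275).
Overall selectivity = C_P/C_Q = r_Pτ/(r_Qτ) = r_P/r_Q = 0.313.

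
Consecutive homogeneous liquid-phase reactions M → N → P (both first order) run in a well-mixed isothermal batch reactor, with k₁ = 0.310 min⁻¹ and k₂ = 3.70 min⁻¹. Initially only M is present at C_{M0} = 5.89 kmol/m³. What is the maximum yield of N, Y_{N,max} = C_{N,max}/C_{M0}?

At the optimum, C_{N,max}/C_{M0} = (k₁/k₂)^[k₂/(k₂−k₁)].
= (0.310/3.70)^(3.70/(3.70−0.310)) = (0.08378)^(1.091) = 0.06679.

0.0668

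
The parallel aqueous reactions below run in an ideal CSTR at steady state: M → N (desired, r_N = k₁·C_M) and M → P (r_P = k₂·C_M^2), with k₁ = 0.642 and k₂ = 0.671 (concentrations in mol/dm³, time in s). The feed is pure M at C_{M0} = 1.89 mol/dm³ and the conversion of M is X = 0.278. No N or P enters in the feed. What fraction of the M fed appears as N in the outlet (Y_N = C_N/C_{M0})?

Exit C_M = C_{M0}(1−X) = 1.89×0.722 = 1.365 mol/dm³.
A CSTR operates uniformly at the exit composition, giving r_N = 0.8761 and r_P = 1.249 (each k·C_M^n at C_M = 1.365).
Fraction of consumed M going to N: r_N/(r_N+r_P) = 0.4122.
C_N = 0.4122·C_{M0}·X = 0.4122×1.89×0.278 = 0.217 mol/dm³; Y_N = C_N/C_{M0} = 0.115.

0.115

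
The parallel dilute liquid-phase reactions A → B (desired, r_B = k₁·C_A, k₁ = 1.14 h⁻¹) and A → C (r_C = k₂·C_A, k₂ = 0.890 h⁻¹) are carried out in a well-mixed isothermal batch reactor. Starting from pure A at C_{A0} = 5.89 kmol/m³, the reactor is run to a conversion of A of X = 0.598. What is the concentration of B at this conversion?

1.98 kmol/m³

C_A = C_{A0}(1−X) = 2.368 kmol/m³.
Both paths are first order in A, so the instantaneous fraction to B is constant: dC_B/d(−C_A) = k₁/(k₁+k₂) = 0.5616.
C_B = 0.5616·(C_{A0}−C_A) = 0.5616×3.522 = 1.98 kmol/m³.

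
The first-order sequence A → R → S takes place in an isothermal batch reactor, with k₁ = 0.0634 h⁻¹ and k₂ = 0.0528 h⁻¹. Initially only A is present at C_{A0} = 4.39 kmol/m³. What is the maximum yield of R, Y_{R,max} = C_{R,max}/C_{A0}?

0.402

Evaluating C_R at t_opt = ln(k₂/k₁)/(k₂−k₁) gives C_{R,max}/C_{A0} = (k₁/k₂)^[k₂/(k₂−k₁)].
= (0.0634/0.0528)^(0.0528/(0.0528−0.0634)) = (1.201)^(-4.981) = 0.4020.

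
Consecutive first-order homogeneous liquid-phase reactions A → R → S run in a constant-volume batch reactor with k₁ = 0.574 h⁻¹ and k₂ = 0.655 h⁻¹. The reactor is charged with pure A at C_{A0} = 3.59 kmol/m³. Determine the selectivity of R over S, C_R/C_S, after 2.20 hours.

0.839

For first-order series with pure A initially, C_R(t) = k₁C_{A0}/(k₂−k₁)·(e^(−k₁t) − e^(−k₂t)).
e^(−k₁t) = e^(−0.574×2.20) = e^(−1.263) = 0.2829; e^(−k₂t) = e^(−1.441) = 0.2367.
C_R = 0.574×3.59/(0.655−0.574) × (0.2829−0.2367) = 25.44×0.04617 = 1.175 kmol/m³.
C_A = C_{A0}e^(−k₁t) = 1.015 kmol/m³, so C_S = C_{A0}−C_A−C_R = 1.400 kmol/m³; C_R/C_S = 0.839.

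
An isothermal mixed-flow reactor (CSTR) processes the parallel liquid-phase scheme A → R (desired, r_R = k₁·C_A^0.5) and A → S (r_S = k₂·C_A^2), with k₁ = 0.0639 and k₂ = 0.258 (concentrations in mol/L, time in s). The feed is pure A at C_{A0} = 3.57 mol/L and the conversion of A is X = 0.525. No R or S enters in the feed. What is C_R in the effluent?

0.189 mol/L

Exit C_A = C_{A0}(1−X) = 3.57×0.475 = 1.696 mol/L.
A CSTR operates uniformly at the exit composition, giving r_R = 0.08321 and r_S = 0.7419 (each k·C_A^n at C_A = 1.696).
Fraction of consumed A going to R: r_R/(r_R+r_S) = 0.1008.
C_R = 0.1008·C_{A0}·X = 0.1008×3.57×0.525 = 0.189 mol/L.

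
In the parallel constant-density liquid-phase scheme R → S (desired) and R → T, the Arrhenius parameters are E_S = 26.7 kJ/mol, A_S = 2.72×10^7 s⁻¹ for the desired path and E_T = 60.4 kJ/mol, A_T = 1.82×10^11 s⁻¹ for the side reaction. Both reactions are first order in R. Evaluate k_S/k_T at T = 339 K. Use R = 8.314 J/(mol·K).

Since both paths have the same order in R, the concentration cancels and S_{S/T} = k_S/k_T = (A_S/A_T)·exp[(E_T−E_S)/(RT)].
(E_T−E_S)/(RT) = (60.4−26.7)×10³/(8.314×339) = 33700/2818 = 11.96.
k_S/k_T = (2.72×10^7/1.82×10^11)·exp(11.96) = 1.495×10^-4 × 1.559×10^5 = 23.3.

23.3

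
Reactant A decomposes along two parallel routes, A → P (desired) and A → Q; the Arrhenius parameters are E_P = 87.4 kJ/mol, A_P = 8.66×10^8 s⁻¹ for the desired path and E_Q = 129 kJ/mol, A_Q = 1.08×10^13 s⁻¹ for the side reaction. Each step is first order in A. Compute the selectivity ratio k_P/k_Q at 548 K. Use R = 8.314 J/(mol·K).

Since both paths have the same order in A, the concentration cancels and S_{P/Q} = k_P/k_Q = (A_P/A_Q)·exp[(E_Q−E_P)/(RT)].
(E_Q−E_P)/(RT) = (129−87.4)×10³/(8.314×548) = 41600/4556 = 9.131.
k_P/k_Q = (8.66×10^8/1.08×10^13)·exp(9.131) = 8.019×10^-5 × 9234 = 0.740.
Since E_P < E_Q, lowering the temperature improves selectivity toward P.

0.740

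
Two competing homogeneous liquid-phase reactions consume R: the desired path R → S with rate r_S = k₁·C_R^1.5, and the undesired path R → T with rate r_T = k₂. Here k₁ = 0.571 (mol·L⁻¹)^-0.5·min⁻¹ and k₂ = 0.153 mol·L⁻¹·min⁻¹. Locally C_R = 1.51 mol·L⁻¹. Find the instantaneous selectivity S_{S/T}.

S_{S/T} = r_S/r_T = (k₁·C_R^1.5)/(k₂) = (k₁/k₂)·C_R^1.5.
= (0.571×1.510^1.5) / (0.153) = 1.060/0.1530 = 6.92.

6.92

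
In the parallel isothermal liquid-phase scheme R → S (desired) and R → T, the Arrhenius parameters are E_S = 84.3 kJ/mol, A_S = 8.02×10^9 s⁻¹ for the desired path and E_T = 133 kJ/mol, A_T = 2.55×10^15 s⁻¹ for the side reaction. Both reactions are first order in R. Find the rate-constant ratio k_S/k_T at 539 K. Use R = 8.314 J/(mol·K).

Since both paths have the same order in R, the concentration cancels and S_{S/T} = k_S/k_T = (A_S/A_T)·exp[(E_T−E_S)/(RT)].
(E_T−E_S)/(RT) = (133−84.3)×10³/(8.314×539) = 48700/4481 = 10.87.
k_S/k_T = (8.02×10^9/2.55×10^15)·exp(10.87) = 3.145×10^-6 × 52445 = 0.165.

0.165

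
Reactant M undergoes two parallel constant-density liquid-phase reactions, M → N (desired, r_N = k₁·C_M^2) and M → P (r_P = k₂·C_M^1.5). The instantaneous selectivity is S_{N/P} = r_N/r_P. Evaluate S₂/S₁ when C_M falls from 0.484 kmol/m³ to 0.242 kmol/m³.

0.707

S_{N/P} = (k₁/k₂)·C_M^0.5, so S₂/S₁ = (C_{M,2}/C_{M,1})^0.5.
= (0.242/0.484)^0.5 = (0.5000)^0.5 = 0.707.
Selectivity toward N falls as C_M falls — high-concentration operation is favoured.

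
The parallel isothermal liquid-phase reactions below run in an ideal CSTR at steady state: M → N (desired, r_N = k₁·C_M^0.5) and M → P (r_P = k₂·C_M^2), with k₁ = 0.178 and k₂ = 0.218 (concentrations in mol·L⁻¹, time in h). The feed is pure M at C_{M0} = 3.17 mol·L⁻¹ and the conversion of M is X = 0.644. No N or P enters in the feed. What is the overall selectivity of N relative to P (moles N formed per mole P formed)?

0.681

Exit C_M = C_{M0}(1−X) = 3.17×0.356 = 1.129 mol·L⁻¹.
In a CSTR the entire volume is at exit conditions, so r_N = 0.178×1.129^0.5 = 0.1891 and r_P = 0.218×1.129^2 = 0.2776.
Overall selectivity = C_N/C_P = r_Nτ/(r_Pτ) = r_N/r_P = 0.681.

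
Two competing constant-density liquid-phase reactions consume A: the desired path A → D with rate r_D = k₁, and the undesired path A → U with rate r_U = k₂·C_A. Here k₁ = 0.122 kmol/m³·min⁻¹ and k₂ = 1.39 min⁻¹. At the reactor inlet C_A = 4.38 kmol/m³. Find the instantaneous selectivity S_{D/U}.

S_{D/U} = r_D/r_U = (k₁)/(k₂·C_A) = (k₁/k₂)·C_A⁻¹.
= (0.122) / (1.39×4.380) = 0.1220/6.088 = 0.0200.
The undesired path is higher order in A, so low C_A (CSTR or dilute feed) favours D.

0.0200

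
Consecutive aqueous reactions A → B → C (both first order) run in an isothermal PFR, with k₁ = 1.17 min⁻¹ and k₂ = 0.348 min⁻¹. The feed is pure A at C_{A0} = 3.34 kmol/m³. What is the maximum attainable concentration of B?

2.00 kmol/m³

For a first-order series the maximum intermediate yield is C_{B,max}/C_{A0} = (k₁/k₂)^[k₂/(k₂−k₁)].
= (1.17/0.348)^(0.348/(0.348−1.17)) = (3.362)^(-0.4234) = 0.5985.
C_{B,max} = 0.5985×3.34 = 2.00 kmol/m³.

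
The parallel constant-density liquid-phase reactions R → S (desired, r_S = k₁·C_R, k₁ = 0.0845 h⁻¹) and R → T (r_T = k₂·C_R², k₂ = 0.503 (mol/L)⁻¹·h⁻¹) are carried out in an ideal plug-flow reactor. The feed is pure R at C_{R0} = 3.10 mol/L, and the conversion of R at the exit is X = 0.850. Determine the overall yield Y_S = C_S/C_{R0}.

0.0890

C_R = C_{R0}(1−X) = 0.4650 mol/L.
Along a PFR/batch, dC_S/dC_R = −r_S/(r_S+r_T) = −k₁/(k₁+k₂·C_R).
Integrating from C_{R0} to C_R: C_S = (0.0845/0.503)·ln[(0.0845+0.503·3.10)/(0.0845+0.503·0.465)] = 0.1680·ln(1.644/0.3184) = 0.2758 mol/L.
Y_S = C_S/C_{R0} = 0.2758/3.10 = 0.0890.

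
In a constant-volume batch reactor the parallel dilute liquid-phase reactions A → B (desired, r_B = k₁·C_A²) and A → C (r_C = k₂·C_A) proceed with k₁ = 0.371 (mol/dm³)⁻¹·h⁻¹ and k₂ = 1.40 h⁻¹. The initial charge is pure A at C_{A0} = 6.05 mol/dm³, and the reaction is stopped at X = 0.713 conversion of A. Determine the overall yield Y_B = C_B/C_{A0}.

0.352

C_A = C_{A0}(1−X) = 1.736 mol/dm³.
Along a PFR/batch, dC_C/dC_A = −r_C/(r_B+r_C) = −k₂/(k₂+k₁·C_A).
Integrating from C_{A0} to C_A: C_C = (1.40/0.371)·ln[(1.40+0.371·6.05)/(1.40+0.371·1.74)] = 3.774·ln(3.645/2.044) = 2.182 mol/dm³.
Then C_B = (C_{A0}−C_A) − C_C = 4.314 − 2.182 = 2.132 mol/dm³.
Y_B = C_B/C_{A0} = 2.132/6.05 = 0.352.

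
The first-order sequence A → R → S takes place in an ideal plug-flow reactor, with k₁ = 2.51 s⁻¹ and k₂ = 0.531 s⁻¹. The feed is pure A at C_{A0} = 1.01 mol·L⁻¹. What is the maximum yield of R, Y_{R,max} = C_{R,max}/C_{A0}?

At the optimum, C_{R,max}/C_{A0} = (k₁/k₂)^[k₂/(k₂−k₁)].
= (2.51/0.531)^(0.531/(0.531−2.51)) = (4.727)^(-0.2683) = 0.6592.

0.659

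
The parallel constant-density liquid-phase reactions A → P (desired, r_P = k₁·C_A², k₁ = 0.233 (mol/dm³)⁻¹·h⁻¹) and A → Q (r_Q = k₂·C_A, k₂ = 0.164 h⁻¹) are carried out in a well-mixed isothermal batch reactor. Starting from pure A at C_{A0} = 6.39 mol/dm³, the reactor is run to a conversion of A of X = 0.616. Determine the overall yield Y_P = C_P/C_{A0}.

C_A = C_{A0}(1−X) = 2.454 mol/dm³.
Along a PFR/batch, dC_Q/dC_A = −r_Q/(r_P+r_Q) = −k₂/(k₂+k₁·C_A).
Integrating from C_{A0} to C_A: C_Q = (0.164/0.233)·ln[(0.164+0.233·6.39)/(0.164+0.233·2.45)] = 0.7039·ln(1.653/0.7357) = 0.5697 mol/dm³.
Then C_P = (C_{A0}−C_A) − C_Q = 3.936 − 0.5697 = 3.367 mol/dm³.
Y_P = C_P/C_{A0} = 3.367/6.39 = 0.527.

0.527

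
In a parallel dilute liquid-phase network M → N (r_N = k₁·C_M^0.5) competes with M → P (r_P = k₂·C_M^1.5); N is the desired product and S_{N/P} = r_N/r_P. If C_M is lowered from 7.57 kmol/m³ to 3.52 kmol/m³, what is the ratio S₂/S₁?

S_{N/P} = (k₁/k₂)·C_M⁻¹, so S₂/S₁ = (C_{M,2}/C_{M,1})⁻¹.
= 7.57/3.52 = 2.15.
Selectivity toward N rises as C_M falls — low-concentration operation is favoured.

2.15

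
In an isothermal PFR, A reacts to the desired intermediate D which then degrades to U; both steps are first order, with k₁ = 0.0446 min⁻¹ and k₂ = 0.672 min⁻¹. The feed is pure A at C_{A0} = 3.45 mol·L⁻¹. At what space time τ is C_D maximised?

4.32 min

The intermediate peaks when r₁ = r₂, i.e. k₁e^(−k₁τ) = k₂e^(−k₂τ), giving τ_opt = ln(k₂/k₁)/(k₂−k₁).
= ln(0.672/0.0446)/(0.672−0.0446) = ln(15.07)/0.6274 = 2.713/0.6274 = 4.32 min.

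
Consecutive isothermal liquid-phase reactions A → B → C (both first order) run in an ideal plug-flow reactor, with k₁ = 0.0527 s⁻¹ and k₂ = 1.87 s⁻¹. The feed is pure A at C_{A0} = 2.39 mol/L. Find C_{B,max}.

0.0607 mol/L

At the optimum, C_{B,max}/C_{A0} = (k₁/k₂)^[k₂/(k₂−k₁)].
= (0.0527/1.87)^(1.87/(1.87−0.0527)) = (0.02818)^(1.029) = 0.02541.
C_{B,max} = 0.02541×2.39 = 0.0607 mol/L.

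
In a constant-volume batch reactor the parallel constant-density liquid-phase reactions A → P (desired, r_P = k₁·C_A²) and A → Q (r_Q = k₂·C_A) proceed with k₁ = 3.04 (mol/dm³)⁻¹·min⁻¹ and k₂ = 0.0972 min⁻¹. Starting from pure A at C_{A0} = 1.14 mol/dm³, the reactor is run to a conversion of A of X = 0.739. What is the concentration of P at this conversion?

0.802 mol/dm³

C_A = C_{A0}(1−X) = 0.2975 mol/dm³.
Along a PFR/batch, dC_Q/dC_A = −r_Q/(r_P+r_Q) = −k₂/(k₂+k₁·C_A).
Integrating from C_{A0} to C_A: C_Q = (0.0972/3.04)·ln[(0.0972+3.04·1.14)/(0.0972+3.04·0.298)] = 0.03197·ln(3.563/1.002) = 0.04057 mol/dm³.
Then C_P = (C_{A0}−C_A) − C_Q = 0.8425 − 0.04057 = 0.8019 mol/dm³.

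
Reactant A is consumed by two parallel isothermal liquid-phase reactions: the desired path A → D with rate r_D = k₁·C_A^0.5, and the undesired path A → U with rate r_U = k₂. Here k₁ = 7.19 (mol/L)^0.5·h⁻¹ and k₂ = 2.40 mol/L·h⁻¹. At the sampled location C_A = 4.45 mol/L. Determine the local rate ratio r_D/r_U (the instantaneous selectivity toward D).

6.32

S_{D/U} = r_D/r_U = (k₁·C_A^0.5)/(k₂) = (k₁/k₂)·C_A^0.5.
= (7.19×4.450^0.5) / (2.40) = 15.17/2.400 = 6.32.
Since the desired path is higher order in A, keeping C_A high (PFR or concentrated feed) favours D.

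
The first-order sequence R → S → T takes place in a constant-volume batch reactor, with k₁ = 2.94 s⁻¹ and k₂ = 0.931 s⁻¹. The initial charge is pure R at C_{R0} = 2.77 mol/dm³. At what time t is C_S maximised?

Setting dC_S/dt = 0 gives t_opt = ln(k₂/k₁)/(k₂−k₁).
= ln(0.931/2.94)/(0.931−2.94) = ln(0.3167)/-2.009 = -1.150/-2.009 = 0.572 s.

0.572 s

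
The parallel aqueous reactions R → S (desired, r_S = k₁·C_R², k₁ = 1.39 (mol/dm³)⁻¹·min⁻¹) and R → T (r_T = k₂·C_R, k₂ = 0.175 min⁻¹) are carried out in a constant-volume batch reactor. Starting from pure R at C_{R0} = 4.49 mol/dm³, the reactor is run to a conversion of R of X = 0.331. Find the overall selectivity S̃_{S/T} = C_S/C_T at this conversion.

C_R = C_{R0}(1−X) = 3.004 mol/dm³.
Along a PFR/batch, dC_T/dC_R = −r_T/(r_S+r_T) = −k₂/(k₂+k₁·C_R).
Integrating from C_{R0} to C_R: C_T = (0.175/1.39)·ln[(0.175+1.39·4.49)/(0.175+1.39·3.00)] = 0.1259·ln(6.416/4.350) = 0.04892 mol/dm³.
Then C_S = (C_{R0}−C_R) − C_T = 1.486 − 0.04892 = 1.437 mol/dm³.
S̃_{S/T} = C_S/C_T = 1.437/0.04892 = 29.4.

29.4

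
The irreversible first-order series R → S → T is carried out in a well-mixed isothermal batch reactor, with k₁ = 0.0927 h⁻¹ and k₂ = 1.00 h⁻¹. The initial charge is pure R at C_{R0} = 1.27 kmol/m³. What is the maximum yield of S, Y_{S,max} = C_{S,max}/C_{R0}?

For a first-order series the maximum intermediate yield is C_{S,max}/C_{R0} = (k₁/k₂)^[k₂/(k₂−k₁)].
= (0.0927/1.00)^(1.00/(1.00−0.0927)) = (0.09270)^(1.102) = 0.07270.

0.0727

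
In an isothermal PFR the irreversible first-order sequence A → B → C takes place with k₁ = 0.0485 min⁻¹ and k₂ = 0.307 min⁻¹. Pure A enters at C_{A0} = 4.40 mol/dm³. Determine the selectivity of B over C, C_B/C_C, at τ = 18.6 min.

0.146

Solving the coupled first-order balances gives C_B(τ) = [k₁/(k₂−k₁)]·C_{A0}·(e^(−k₁τ) − e^(−k₂τ)).
e^(−k₁τ) = e^(−0.0485×18.6) = e^(−0.9021) = 0.4057; e^(−k₂τ) = e^(−5.710) = 0.003312.
C_B = 0.0485×4.40/(0.307−0.0485) × (0.4057−0.003312) = 0.8255×0.4024 = 0.3322 mol/dm³.
C_A = C_{A0}e^(−k₁τ) = 1.785 mol/dm³, so C_C = C_{A0}−C_A−C_B = 2.283 mol/dm³; C_B/C_C = 0.146.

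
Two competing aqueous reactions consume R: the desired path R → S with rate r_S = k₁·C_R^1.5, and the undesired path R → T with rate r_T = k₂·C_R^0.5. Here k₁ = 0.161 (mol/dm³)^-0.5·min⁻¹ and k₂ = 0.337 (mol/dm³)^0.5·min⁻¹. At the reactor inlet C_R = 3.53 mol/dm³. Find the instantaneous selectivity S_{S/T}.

S_{S/T} = r_S/r_T = (k₁·C_R^1.5)/(k₂·C_R^0.5) = (k₁/k₂)·C_R.
= (0.161×3.530^1.5) / (0.337×3.530^0.5) = 1.068/0.6332 = 1.69.

1.69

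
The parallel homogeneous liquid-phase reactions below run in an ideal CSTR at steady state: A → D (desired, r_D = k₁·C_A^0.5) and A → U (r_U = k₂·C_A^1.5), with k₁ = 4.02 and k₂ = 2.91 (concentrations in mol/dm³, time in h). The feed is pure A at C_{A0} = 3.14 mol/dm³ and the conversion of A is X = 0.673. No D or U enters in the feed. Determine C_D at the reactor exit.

Exit C_A = C_{A0}(1−X) = 3.14×0.327 = 1.027 mol/dm³.
In a CSTR the entire volume is at exit conditions, so r_D = 4.02×1.027^0.5 = 4.073 and r_U = 2.91×1.027^1.5 = 3.028.
Fraction of consumed A going to D: r_D/(r_D+r_U) = 0.5736.
C_D = 0.5736·C_{A0}·X = 0.5736×3.14×0.673 = 1.21 mol/dm³.

1.21 mol/dm³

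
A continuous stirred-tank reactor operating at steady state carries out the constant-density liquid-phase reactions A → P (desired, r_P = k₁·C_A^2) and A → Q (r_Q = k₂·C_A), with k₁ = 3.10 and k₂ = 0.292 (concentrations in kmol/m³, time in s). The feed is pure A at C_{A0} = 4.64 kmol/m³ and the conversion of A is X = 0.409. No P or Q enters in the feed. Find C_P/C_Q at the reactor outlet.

29.1

Exit C_A = C_{A0}(1−X) = 4.64×0.591 = 2.742 kmol/m³.
In a CSTR the entire volume is at exit conditions, so r_P = 3.10×2.742^2 = 23.31 and r_Q = 0.292×2.742 = 0.8007.
Overall selectivity = C_P/C_Q = r_Pτ/(r_Qτ) = r_P/r_Q = 29.1.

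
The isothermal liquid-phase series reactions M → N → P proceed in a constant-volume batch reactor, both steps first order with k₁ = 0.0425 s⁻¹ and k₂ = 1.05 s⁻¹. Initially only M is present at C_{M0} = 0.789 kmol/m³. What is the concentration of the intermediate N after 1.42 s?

The intermediate concentration in a first-order A→B→C sequence is C_N = k₁C_{M0}(e^(−k₁t) − e^(−k₂t))/(k₂−k₁).
e^(−k₁t) = e^(−0.0425×1.42) = e^(−0.06035) = 0.9414; e^(−k₂t) = e^(−1.491) = 0.2251.
C_N = 0.0425×0.789/(1.05−0.0425) × (0.9414−0.2251) = 0.03328×0.7163 = 0.02384 kmol/m³.

0.0238 kmol/m³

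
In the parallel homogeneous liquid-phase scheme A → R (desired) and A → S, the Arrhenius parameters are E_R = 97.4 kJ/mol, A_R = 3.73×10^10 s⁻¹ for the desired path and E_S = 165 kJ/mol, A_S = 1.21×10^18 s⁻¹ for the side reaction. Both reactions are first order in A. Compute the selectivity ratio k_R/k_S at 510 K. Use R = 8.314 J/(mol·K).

0.259

k_R/k_S = (A_R/A_S)·exp[−(E_R−E_S)/(RT)] = (A_R/A_S)·exp[(E_S−E_R)/(RT)].
(E_S−E_R)/(RT) = (165−97.4)×10³/(8.314×510) = 67600/4240 = 15.94.
k_R/k_S = (3.73×10^10/1.21×10^18)·exp(15.94) = 3.083×10^-8 × 8.393×10^6 = 0.259.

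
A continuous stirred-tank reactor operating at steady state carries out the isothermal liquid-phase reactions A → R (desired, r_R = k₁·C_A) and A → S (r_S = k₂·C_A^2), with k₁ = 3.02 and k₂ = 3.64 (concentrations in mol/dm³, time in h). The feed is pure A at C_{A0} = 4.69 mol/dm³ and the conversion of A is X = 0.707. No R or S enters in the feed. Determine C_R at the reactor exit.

1.25 mol/dm³

Exit C_A = C_{A0}(1−X) = 4.69×0.293 = 1.374 mol/dm³.
In a CSTR the entire volume is at exit conditions, so r_R = 3.02×1.374 = 4.150 and r_S = 3.64×1.374^2 = 6.874.
Fraction of consumed A going to R: r_R/(r_R+r_S) = 0.3765.
C_R = 0.3765·C_{A0}·X = 0.3765×4.69×0.707 = 1.25 mol/dm³.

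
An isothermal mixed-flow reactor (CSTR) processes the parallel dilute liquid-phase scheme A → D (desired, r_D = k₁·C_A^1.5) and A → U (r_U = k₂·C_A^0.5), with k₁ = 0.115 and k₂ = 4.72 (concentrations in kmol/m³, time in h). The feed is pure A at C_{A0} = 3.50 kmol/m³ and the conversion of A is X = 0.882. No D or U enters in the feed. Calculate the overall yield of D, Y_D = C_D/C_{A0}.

Exit C_A = C_{A0}(1−X) = 3.50×0.118 = 0.4130 kmol/m³.
A CSTR operates uniformly at the exit composition, giving r_D = 0.03052 and r_U = 3.033 (each k·C_A^n at C_A = 0.4130).
Fraction of consumed A going to D: r_D/(r_D+r_U) = 0.009962.
C_D = 0.009962·C_{A0}·X = 0.009962×3.50×0.882 = 0.0308 kmol/m³; Y_D = C_D/C_{A0} = 0.00879.

0.00879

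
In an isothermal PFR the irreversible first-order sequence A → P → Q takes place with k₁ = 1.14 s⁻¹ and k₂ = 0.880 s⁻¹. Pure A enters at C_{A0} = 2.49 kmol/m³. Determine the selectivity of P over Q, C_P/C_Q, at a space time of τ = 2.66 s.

For first-order series with pure A initially, C_P(τ) = k₁C_{A0}/(k₂−k₁)·(e^(−k₁τ) − e^(−k₂τ)).
e^(−k₁τ) = e^(−1.14×2.66) = e^(−3.032) = 0.04820; e^(−k₂τ) = e^(−2.341) = 0.09625.
C_P = 1.14×2.49/(0.880−1.14) × (0.04820−0.09625) = (-10.92)×(-0.04805) = 0.5246 kmol/m³.
C_A = C_{A0}e^(−k₁τ) = 0.1200 kmol/m³, so C_Q = C_{A0}−C_A−C_P = 1.845 kmol/m³; C_P/C_Q = 0.284.

0.284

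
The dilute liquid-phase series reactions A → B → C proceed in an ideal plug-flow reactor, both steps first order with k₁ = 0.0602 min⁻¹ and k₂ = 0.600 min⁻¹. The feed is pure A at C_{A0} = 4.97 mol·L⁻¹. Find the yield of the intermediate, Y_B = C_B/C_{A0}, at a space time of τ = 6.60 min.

For first-order series with pure A initially, C_B(τ) = k₁C_{A0}/(k₂−k₁)·(e^(−k₁τ) − e^(−k₂τ)).
e^(−k₁τ) = e^(−0.0602×6.60) = e^(−0.3973) = 0.6721; e^(−k₂τ) = e^(−3.960) = 0.01906.
C_B = 0.0602×4.97/(0.600−0.0602) × (0.6721−0.01906) = 0.5543×0.6531 = 0.3620 mol·L⁻¹.
Y_B = C_B/C_{A0} = 0.3620/4.97 = 0.0728.

0.0728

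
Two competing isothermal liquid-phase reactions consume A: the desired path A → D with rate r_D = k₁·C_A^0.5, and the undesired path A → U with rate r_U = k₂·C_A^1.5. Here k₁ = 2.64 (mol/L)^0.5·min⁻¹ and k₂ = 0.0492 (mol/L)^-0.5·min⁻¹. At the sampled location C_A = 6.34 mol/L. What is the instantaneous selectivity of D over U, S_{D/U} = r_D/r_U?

8.46

S_{D/U} = r_D/r_U = (k₁·C_A^0.5)/(k₂·C_A^1.5) = (k₁/k₂)·C_A⁻¹.
= (2.64×6.340^0.5) / (0.0492×6.340^1.5) = 6.647/0.7854 = 8.46.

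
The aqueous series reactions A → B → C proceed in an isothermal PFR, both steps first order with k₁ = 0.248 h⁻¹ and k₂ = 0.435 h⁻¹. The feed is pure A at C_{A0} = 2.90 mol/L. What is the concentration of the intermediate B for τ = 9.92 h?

For first-order series with pure A initially, C_B(τ) = k₁C_{A0}/(k₂−k₁)·(e^(−k₁τ) − e^(−k₂τ)).
e^(−k₁τ) = e^(−0.248×9.92) = e^(−2.460) = 0.08542; e^(−k₂τ) = e^(−4.315) = 0.01336.
C_B = 0.248×2.90/(0.435−0.248) × (0.08542−0.01336) = 3.846×0.07206 = 0.2771 mol/L.

0.277 mol/L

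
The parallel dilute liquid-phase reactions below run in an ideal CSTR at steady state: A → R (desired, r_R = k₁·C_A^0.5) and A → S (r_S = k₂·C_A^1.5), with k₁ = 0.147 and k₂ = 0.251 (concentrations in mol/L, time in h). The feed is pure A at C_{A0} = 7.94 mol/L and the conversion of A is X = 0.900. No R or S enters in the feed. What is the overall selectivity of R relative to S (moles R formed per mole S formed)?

0.738

Exit C_A = C_{A0}(1−X) = 7.94×0.100 = 0.7940 mol/L.
A CSTR operates uniformly at the exit composition, giving r_R = 0.1310 and r_S = 0.1776 (each k·C_A^n at C_A = 0.7940).
Overall selectivity = C_R/C_S = r_Rτ/(r_Sτ) = r_R/r_S = 0.738.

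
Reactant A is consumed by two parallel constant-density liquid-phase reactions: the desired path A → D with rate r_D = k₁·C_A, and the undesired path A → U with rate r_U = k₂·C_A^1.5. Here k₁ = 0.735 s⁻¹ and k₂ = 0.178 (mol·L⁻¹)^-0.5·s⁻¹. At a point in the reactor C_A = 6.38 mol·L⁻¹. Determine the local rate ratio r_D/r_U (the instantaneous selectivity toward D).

1.63

S_{D/U} = r_D/r_U = (k₁·C_A)/(k₂·C_A^1.5) = (k₁/k₂)·C_A^-0.5.
= (0.735×6.380) / (0.178×6.380^1.5) = 4.689/2.868 = 1.63.
The undesired path is higher order in A, so low C_A (CSTR or dilute feed) favours D.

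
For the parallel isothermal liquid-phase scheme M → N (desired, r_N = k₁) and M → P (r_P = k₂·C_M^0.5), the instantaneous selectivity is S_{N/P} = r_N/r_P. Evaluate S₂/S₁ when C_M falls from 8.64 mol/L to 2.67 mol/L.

1.80

S_{N/P} = (k₁/k₂)·C_M^-0.5, so S₂/S₁ = (C_{M,2}/C_{M,1})^-0.5.
= (2.67/8.64)^(-0.5) = (0.3090)^(-0.5) = 1.80.
Selectivity toward N rises as C_M falls — low-concentration operation is favoured.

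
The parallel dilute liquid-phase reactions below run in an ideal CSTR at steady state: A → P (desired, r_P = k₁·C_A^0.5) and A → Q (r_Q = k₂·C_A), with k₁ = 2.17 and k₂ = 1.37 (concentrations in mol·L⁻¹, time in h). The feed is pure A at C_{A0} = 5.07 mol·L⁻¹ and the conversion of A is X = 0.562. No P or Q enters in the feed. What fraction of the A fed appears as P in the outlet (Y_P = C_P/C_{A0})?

Exit C_A = C_{A0}(1−X) = 5.07×0.438 = 2.221 mol·L⁻¹.
In a CSTR the entire volume is at exit conditions, so r_P = 2.17×2.221^0.5 = 3.234 and r_Q = 1.37×2.221 = 3.042.
Fraction of consumed A going to P: r_P/(r_P+r_Q) = 0.5152.
C_P = 0.5152·C_{A0}·X = 0.5152×5.07×0.562 = 1.47 mol·L⁻¹; Y_P = C_P/C_{A0} = 0.290.

0.290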